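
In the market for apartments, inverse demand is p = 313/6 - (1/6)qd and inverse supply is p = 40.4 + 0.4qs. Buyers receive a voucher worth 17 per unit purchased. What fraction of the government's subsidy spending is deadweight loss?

Pre-subsidy: 313/6 - (1/6)q = 40.4 + 0.4q gives q* = 353/17 and p* = 828/17.
With the rebate, buyers effectively pay pb = ps − 17, where ps is the price sellers receive.
On the curves, pb = 313/6 - (1/6)q and ps = 40.4 + 0.4q; the wedge ps − pb = 17 gives 40.4 + 0.4q − (313/6 - (1/6)q) = 17, so q' = 863/17.
Then pb = 313/6 − (1/6)·(863/17) = 743/17 and ps = 40.4 + 0.4·(863/17) = 1032/17.
ΔCS = ½(353/17 + 863/17)(828/17 − 743/17) = 3040/17; ΔPS = ½(353/17 + 863/17)(1032/17 − 828/17) = 7296/17.
Government spending = 17 × 863/17 = 863.
DWL = ½ × 17 × (863/17 − 353/17) = 255; fraction = 255 / 863 = 255/863.

DWL / government spending = 255/863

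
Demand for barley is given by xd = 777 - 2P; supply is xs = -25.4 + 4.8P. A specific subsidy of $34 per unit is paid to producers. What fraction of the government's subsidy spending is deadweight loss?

DWL / government spending = 24/589

Pre-subsidy: 777 - 2P = -25.4 + 4.8P gives P* = 118, x* = 541.
With the subsidy, sellers receive Ps = Pb + 34 for each unit, where Pb is the price buyers pay.
Supply in terms of Pb becomes xs = -25.4 + 4.8(Pb + 34) = 137.8 + 4.8Pb. Setting this equal to demand: 777 - 2Pb = 137.8 + 4.8Pb, so Pb = 94.
Sellers receive Ps = 94 + 34 = 128; x' = 777 − 2·94 = 589.
ΔCS = ½(541 + 589)(118 − 94) = 13560; ΔPS = ½(541 + 589)(128 − 118) = 5650.
Government spending = 34 × 589 = 20026.
DWL = ½ × 34 × (589 − 541) = 816; fraction = 816 / 20026 = 24/589.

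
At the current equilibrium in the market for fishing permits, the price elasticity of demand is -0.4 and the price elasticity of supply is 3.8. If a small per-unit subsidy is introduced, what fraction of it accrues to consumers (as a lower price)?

For a small subsidy around the equilibrium, the benefit split depends on the relative slopes, which at a point are proportional to the elasticities.
Buyer share = εs/(εs + |εd|) = 3.8/(3.8 + 0.4) = 19/21; seller share = |εd|/(εs + |εd|) = 2/21.

Consumer share = 19/21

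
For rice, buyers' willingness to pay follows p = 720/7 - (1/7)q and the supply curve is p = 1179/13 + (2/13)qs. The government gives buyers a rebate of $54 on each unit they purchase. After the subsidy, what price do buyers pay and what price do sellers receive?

Pre-subsidy: 720/7 - (1/7)q = 1179/13 + (2/13)q gives q* = 41 and p* = 97.
With the rebate, buyers effectively pay pb = ps − 54, where ps is the price sellers receive.
On the curves, pb = 720/7 - (1/7)q and ps = 1179/13 + (2/13)q; the wedge ps − pb = 54 gives 1179/13 + (2/13)q − (720/7 - (1/7)q) = 54, so q' = 223.
Then pb = 720/7 − (1/7)·223 = 71 and ps = 1179/13 + (2/13)·223 = 125.

Buyers pay $71; sellers receive $125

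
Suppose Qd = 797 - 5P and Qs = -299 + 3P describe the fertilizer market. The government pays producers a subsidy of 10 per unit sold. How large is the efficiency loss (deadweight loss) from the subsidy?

Pre-subsidy: 797 - 5P = -299 + 3P gives P* = 137, Q* = 112.
With the subsidy, sellers receive Ps = Pb + 10 for each unit, where Pb is the price buyers pay.
Supply in terms of Pb becomes Qs = -299 + 3(Pb + 10) = -269 + 3Pb. Setting this equal to demand: 797 - 5Pb = -269 + 3Pb, so Pb = 133.25.
Sellers receive Ps = 133.25 + 10 = 143.25; Q' = 797 − 5·133.25 = 130.75.
The subsidy expands output by 130.75 − 112 = 18.75 past the efficient level; on those units the gap between marginal cost and willingness to pay runs from 0 up to 10.
DWL = ½ × 10 × 18.75 = 93.75.

Deadweight loss = 93.75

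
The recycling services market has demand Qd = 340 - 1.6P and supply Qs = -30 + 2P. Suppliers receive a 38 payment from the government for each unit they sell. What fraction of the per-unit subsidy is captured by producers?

Producer share = 4/9

Pre-subsidy: 340 - 1.6P = -30 + 2P gives P* = 925/9, Q* = 1580/9.
With the subsidy, sellers receive Ps = Pb + 38 for each unit, where Pb is the price buyers pay.
Supply in terms of Pb becomes Qs = -30 + 2(Pb + 38) = 46 + 2Pb. Setting this equal to demand: 340 - 1.6Pb = 46 + 2Pb, so Pb = 245/3.
Sellers receive Ps = 245/3 + 38 = 359/3; Q' = 340 − 1.6·(245/3) = 628/3.
Buyers' price falls by P* − Pb = 925/9 − 245/3 = 190/9; sellers' price rises by Ps − P* = 359/3 − 925/9 = 152/9.
So producers capture (152/9)/38 = 4/9 of each unit of subsidy.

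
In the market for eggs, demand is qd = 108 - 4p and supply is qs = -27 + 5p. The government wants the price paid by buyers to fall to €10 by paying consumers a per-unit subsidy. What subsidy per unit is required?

Required subsidy s = €9 per unit

At a buyer price of 10, quantity demanded is 108 − 4·10 = 68.
Sellers supply 68 only when they receive ps with -27 + 5·ps = 68, i.e. ps = 19.
s = ps − pb = 19 − 10 = 9.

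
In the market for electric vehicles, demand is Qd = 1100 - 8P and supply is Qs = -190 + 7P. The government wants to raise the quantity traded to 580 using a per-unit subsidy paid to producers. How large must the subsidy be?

Required subsidy s = 45 per unit

At Q = 580, invert demand for the buyer price: Pb = (1100 − 580)/8 = 65; invert supply for the seller price: Ps = (580 − (-190))/7 = 110.
The subsidy must fill the gap: s = Ps − Pb = 110 − 65 = 45.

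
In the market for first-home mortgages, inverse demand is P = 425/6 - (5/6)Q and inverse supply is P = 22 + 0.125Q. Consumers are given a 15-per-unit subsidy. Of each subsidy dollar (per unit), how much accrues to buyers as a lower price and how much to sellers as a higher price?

Buyers gain 300/23 per unit; sellers gain 45/23 per unit

Pre-subsidy: 425/6 - (5/6)Q = 22 + 0.125Q gives Q* = 1172/23 and P* = 1305/46.
With the rebate, buyers effectively pay Pb = Ps − 15, where Ps is the price sellers receive.
On the curves, Pb = 425/6 - (5/6)Q and Ps = 22 + 0.125Q; the wedge Ps − Pb = 15 gives 22 + 0.125Q − (425/6 - (5/6)Q) = 15, so Q' = 1532/23.
Then Pb = 425/6 − (5/6)·(1532/23) = 705/46 and Ps = 22 + 0.125·(1532/23) = 1395/46.
Buyers' price falls by P* − Pb = 1305/46 − 705/46 = 300/23; sellers' price rises by Ps − P* = 1395/46 − 1305/46 = 45/23.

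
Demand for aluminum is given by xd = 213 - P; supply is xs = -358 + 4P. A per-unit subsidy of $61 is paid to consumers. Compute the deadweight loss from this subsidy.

Pre-subsidy: 213 - P = -358 + 4P gives P* = 114.2, x* = 98.8.
With the rebate, buyers effectively pay Pb = Ps − 61, where Ps is the price sellers receive.
Demand in terms of Ps becomes xd = 213 − 1(Ps − 61) = 274 - Ps. Setting this equal to supply: 274 - Ps = -358 + 4Ps, so Ps = 126.4.
Buyers pay Pb = 126.4 − 61 = 65.4; x' = -358 + 4·126.4 = 147.6.
The subsidy expands output by 147.6 − 98.8 = 48.8 past the efficient level; on those units the gap between marginal cost and willingness to pay runs from 0 up to 61.
DWL = ½ × 61 × 48.8 = 1488.4.

Deadweight loss = $1488.4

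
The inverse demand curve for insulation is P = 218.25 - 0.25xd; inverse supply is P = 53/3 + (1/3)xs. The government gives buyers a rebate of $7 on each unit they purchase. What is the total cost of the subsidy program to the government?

Government cost = $2491

Pre-subsidy: 218.25 - 0.25x = 53/3 + (1/3)x gives x* = 2407/7 and P* = 926/7.
With the rebate, buyers effectively pay Pb = Ps − 7, where Ps is the price sellers receive.
On the curves, Pb = 218.25 - 0.25x and Ps = 53/3 + (1/3)x; the wedge Ps − Pb = 7 gives 53/3 + (1/3)x − (218.25 - 0.25x) = 7, so x' = 2491/7.
Then Pb = 218.25 − 0.25·(2491/7) = 905/7 and Ps = 53/3 + (1/3)·(2491/7) = 954/7.
Government outlay = subsidy × quantity = 7 × 2491/7 = 2491.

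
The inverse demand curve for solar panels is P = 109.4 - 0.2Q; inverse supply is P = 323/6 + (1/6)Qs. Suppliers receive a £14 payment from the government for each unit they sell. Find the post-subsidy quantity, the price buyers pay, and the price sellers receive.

Pre-subsidy: 109.4 - 0.2Q = 323/6 + (1/6)Q gives Q* = 1667/11 and P* = 870/11.
With the subsidy, sellers receive Ps = Pb + 14 for each unit, where Pb is the price buyers pay.
On the curves, Pb = 109.4 - 0.2Q and Ps = 323/6 + (1/6)Q; the wedge Ps − Pb = 14 gives 323/6 + (1/6)Q − (109.4 - 0.2Q) = 14, so Q' = 2087/11.
Then Pb = 109.4 − 0.2·(2087/11) = 786/11 and Ps = 323/6 + (1/6)·(2087/11) = 940/11.

Q' = 2087/11; buyers pay 786/11; sellers receive 940/11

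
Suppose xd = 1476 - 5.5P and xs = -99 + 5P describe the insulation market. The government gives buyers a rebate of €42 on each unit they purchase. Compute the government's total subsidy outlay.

Government cost = €31962

Pre-subsidy: 1476 - 5.5P = -99 + 5P gives P* = 150, x* = 651.
With the rebate, buyers effectively pay Pb = Ps − 42, where Ps is the price sellers receive.
Demand in terms of Ps becomes xd = 1476 − 5.5(Ps − 42) = 1707 - 5.5Ps. Setting this equal to supply: 1707 - 5.5Ps = -99 + 5Ps, so Ps = 172.
Buyers pay Pb = 172 − 42 = 130; x' = -99 + 5·172 = 761.
Government outlay = subsidy × quantity = 42 × 761 = 31962.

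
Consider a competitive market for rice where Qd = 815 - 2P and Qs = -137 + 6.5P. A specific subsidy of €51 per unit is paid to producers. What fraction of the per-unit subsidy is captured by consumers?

Consumer share = 13/17

Pre-subsidy: 815 - 2P = -137 + 6.5P gives P* = 112, Q* = 591.
With the subsidy, sellers receive Ps = Pb + 51 for each unit, where Pb is the price buyers pay.
Supply in terms of Pb becomes Qs = -137 + 6.5(Pb + 51) = 194.5 + 6.5Pb. Setting this equal to demand: 815 - 2Pb = 194.5 + 6.5Pb, so Pb = 73.
Sellers receive Ps = 73 + 51 = 124; Q' = 815 − 2·73 = 669.
Buyers' price falls by P* − Pb = 112 − 73 = 39; sellers' price rises by Ps − P* = 124 − 112 = 12.
So consumers capture 39/51 = 13/17 of each unit of subsidy.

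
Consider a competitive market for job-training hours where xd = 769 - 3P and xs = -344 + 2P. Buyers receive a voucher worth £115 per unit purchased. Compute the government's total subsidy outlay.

Government cost = £27508

Pre-subsidy: 769 - 3P = -344 + 2P gives P* = 222.6, x* = 101.2.
With the rebate, buyers effectively pay Pb = Ps − 115, where Ps is the price sellers receive.
Demand in terms of Ps becomes xd = 769 − 3(Ps − 115) = 1114 - 3Ps. Setting this equal to supply: 1114 - 3Ps = -344 + 2Ps, so Ps = 291.6.
Buyers pay Pb = 291.6 − 115 = 176.6; x' = -344 + 2·291.6 = 239.2.
Government outlay = subsidy × quantity = 115 × 239.2 = 27508.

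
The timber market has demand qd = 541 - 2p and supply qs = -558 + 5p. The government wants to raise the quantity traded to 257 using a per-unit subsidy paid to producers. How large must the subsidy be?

At q = 257, invert demand for the buyer price: pb = (541 − 257)/2 = 142; invert supply for the seller price: ps = (257 − (-558))/5 = 163.
The subsidy must fill the gap: s = ps − pb = 163 − 142 = 21.

Required subsidy s = 21 per unit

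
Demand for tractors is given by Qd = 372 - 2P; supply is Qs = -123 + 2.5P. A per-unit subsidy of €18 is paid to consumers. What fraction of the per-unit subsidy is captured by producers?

Pre-subsidy: 372 - 2P = -123 + 2.5P gives P* = 110, Q* = 152.
With the rebate, buyers effectively pay Pb = Ps − 18, where Ps is the price sellers receive.
Demand in terms of Ps becomes Qd = 372 − 2(Ps − 18) = 408 - 2Ps. Setting this equal to supply: 408 - 2Ps = -123 + 2.5Ps, so Ps = 118.
Buyers pay Pb = 118 − 18 = 100; Q' = -123 + 2.5·118 = 172.
Buyers' price falls by P* − Pb = 110 − 100 = 10; sellers' price rises by Ps − P* = 118 − 110 = 8.
So producers capture 8/18 = 4/9 of each unit of subsidy.

Producer share = 4/9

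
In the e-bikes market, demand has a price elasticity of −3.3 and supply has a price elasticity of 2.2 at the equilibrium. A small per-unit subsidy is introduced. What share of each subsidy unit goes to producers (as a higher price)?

For a small subsidy around the equilibrium, the benefit split depends on the relative slopes, which at a point are proportional to the elasticities.
Buyer share = εs/(εs + |εd|) = 2.2/(2.2 + 3.3) = 0.4; seller share = |εd|/(εs + |εd|) = 0.6.
So producers capture 0.6 of the subsidy.

Producer share = 0.6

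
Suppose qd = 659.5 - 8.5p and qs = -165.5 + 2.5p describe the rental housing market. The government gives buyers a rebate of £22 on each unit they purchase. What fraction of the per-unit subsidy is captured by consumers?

Pre-subsidy: 659.5 - 8.5p = -165.5 + 2.5p gives p* = 75, q* = 22.
With the rebate, buyers effectively pay pb = ps − 22, where ps is the price sellers receive.
Demand in terms of ps becomes qd = 659.5 − 8.5(ps − 22) = 846.5 - 8.5ps. Setting this equal to supply: 846.5 - 8.5ps = -165.5 + 2.5ps, so ps = 92.
Buyers pay pb = 92 − 22 = 70; q' = -165.5 + 2.5·92 = 64.5.
Buyers' price falls by p* − pb = 75 − 70 = 5; sellers' price rises by ps − p* = 92 − 75 = 17.
So consumers capture 5/22 = 5/22 of each unit of subsidy.

Consumer share = 5/22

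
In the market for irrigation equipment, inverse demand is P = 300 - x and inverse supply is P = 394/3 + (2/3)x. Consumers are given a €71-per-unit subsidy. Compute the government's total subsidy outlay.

Government cost = €10209.8

Pre-subsidy: 300 - x = 394/3 + (2/3)x gives x* = 101.2 and P* = 198.8.
With the rebate, buyers effectively pay Pb = Ps − 71, where Ps is the price sellers receive.
On the curves, Pb = 300 - x and Ps = 394/3 + (2/3)x; the wedge Ps − Pb = 71 gives 394/3 + (2/3)x − (300 - x) = 71, so x' = 143.8.
Then Pb = 300 − 1·143.8 = 156.2 and Ps = 394/3 + (2/3)·143.8 = 227.2.
Government outlay = subsidy × quantity = 71 × 143.8 = 10209.8.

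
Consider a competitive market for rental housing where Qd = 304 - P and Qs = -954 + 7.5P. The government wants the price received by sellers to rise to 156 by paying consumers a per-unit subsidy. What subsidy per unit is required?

At a seller price of 156, quantity supplied is -954 + 7.5·156 = 216.
Buyers absorb 216 only when they pay Pb with 304 − 1·Pb = 216, i.e. Pb = 88.
s = Ps − Pb = 156 − 88 = 68.

Required subsidy s = 68 per unit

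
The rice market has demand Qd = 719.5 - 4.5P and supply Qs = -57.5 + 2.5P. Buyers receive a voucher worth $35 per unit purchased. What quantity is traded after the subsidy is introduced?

Q' = 276.25

Pre-subsidy: 719.5 - 4.5P = -57.5 + 2.5P gives P* = 111, Q* = 220.
With the rebate, buyers effectively pay Pb = Ps − 35, where Ps is the price sellers receive.
Demand in terms of Ps becomes Qd = 719.5 − 4.5(Ps − 35) = 877 - 4.5Ps. Setting this equal to supply: 877 - 4.5Ps = -57.5 + 2.5Ps, so Ps = 133.5.
Buyers pay Pb = 133.5 − 35 = 98.5; Q' = -57.5 + 2.5·133.5 = 276.25.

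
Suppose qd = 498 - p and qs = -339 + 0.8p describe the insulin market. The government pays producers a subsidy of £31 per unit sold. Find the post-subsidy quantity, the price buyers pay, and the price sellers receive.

Pre-subsidy: 498 - p = -339 + 0.8p gives p* = 465, q* = 33.
With the subsidy, sellers receive ps = pb + 31 for each unit, where pb is the price buyers pay.
Supply in terms of pb becomes qs = -339 + 0.8(pb + 31) = -314.2 + 0.8pb. Setting this equal to demand: 498 - pb = -314.2 + 0.8pb, so pb = 4061/9.
Sellers receive ps = 4061/9 + 31 = 4340/9; q' = 498 − 1·(4061/9) = 421/9.

q' = 421/9; buyers pay 4061/9; sellers receive 4340/9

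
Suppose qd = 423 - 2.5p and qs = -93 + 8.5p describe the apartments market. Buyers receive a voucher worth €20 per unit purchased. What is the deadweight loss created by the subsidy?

Pre-subsidy: 423 - 2.5p = -93 + 8.5p gives p* = 516/11, q* = 3363/11.
With the rebate, buyers effectively pay pb = ps − 20, where ps is the price sellers receive.
Demand in terms of ps becomes qd = 423 − 2.5(ps − 20) = 473 - 2.5ps. Setting this equal to supply: 473 - 2.5ps = -93 + 8.5ps, so ps = 566/11.
Buyers pay pb = 566/11 − 20 = 346/11; q' = -93 + 8.5·(566/11) = 3788/11.
The subsidy expands output by 3788/11 − 3363/11 = 425/11 past the efficient level; on those units the gap between marginal cost and willingness to pay runs from 0 up to 20.
DWL = ½ × 20 × 425/11 = 4250/11.

Deadweight loss = 4250/11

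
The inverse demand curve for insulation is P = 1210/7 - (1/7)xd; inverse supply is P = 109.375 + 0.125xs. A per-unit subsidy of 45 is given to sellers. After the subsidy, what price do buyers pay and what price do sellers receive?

Pre-subsidy: 1210/7 - (1/7)x = 109.375 + 0.125x gives x* = 237 and P* = 139.
With the subsidy, sellers receive Ps = Pb + 45 for each unit, where Pb is the price buyers pay.
On the curves, Pb = 1210/7 - (1/7)x and Ps = 109.375 + 0.125x; the wedge Ps − Pb = 45 gives 109.375 + 0.125x − (1210/7 - (1/7)x) = 45, so x' = 405.
Then Pb = 1210/7 − (1/7)·405 = 115 and Ps = 109.375 + 0.125·405 = 160.

Buyers pay 115; sellers receive 160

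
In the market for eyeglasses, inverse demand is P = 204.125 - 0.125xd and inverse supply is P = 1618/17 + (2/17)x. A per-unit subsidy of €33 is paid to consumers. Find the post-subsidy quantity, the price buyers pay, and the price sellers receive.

x' = 585; buyers pay €131; sellers receive €164

Pre-subsidy: 204.125 - 0.125x = 1618/17 + (2/17)x gives x* = 449 and P* = 148.
With the rebate, buyers effectively pay Pb = Ps − 33, where Ps is the price sellers receive.
On the curves, Pb = 204.125 - 0.125x and Ps = 1618/17 + (2/17)x; the wedge Ps − Pb = 33 gives 1618/17 + (2/17)x − (204.125 - 0.125x) = 33, so x' = 585.
Then Pb = 204.125 − 0.125·585 = 131 and Ps = 1618/17 + (2/17)·585 = 164.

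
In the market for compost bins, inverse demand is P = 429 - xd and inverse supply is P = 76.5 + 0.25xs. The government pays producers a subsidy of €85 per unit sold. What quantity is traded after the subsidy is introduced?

x' = 350

Pre-subsidy: 429 - x = 76.5 + 0.25x gives x* = 282 and P* = 147.
With the subsidy, sellers receive Ps = Pb + 85 for each unit, where Pb is the price buyers pay.
On the curves, Pb = 429 - x and Ps = 76.5 + 0.25x; the wedge Ps − Pb = 85 gives 76.5 + 0.25x − (429 - x) = 85, so x' = 350.
Then Pb = 429 − 1·350 = 79 and Ps = 76.5 + 0.25·350 = 164.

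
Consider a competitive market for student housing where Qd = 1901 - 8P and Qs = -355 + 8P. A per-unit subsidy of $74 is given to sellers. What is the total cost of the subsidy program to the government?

Pre-subsidy: 1901 - 8P = -355 + 8P gives P* = 141, Q* = 773.
With the subsidy, sellers receive Ps = Pb + 74 for each unit, where Pb is the price buyers pay.
Supply in terms of Pb becomes Qs = -355 + 8(Pb + 74) = 237 + 8Pb. Setting this equal to demand: 1901 - 8Pb = 237 + 8Pb, so Pb = 104.
Sellers receive Ps = 104 + 74 = 178; Q' = 1901 − 8·104 = 1069.
Government outlay = subsidy × quantity = 74 × 1069 = 79106.

Government cost = $79106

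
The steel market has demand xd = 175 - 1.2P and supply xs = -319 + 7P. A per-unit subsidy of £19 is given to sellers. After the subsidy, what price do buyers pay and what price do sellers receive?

Pre-subsidy: 175 - 1.2P = -319 + 7P gives P* = 2470/41, x* = 4211/41.
With the subsidy, sellers receive Ps = Pb + 19 for each unit, where Pb is the price buyers pay.
Supply in terms of Pb becomes xs = -319 + 7(Pb + 19) = -186 + 7Pb. Setting this equal to demand: 175 - 1.2Pb = -186 + 7Pb, so Pb = 1805/41.
Sellers receive Ps = 1805/41 + 19 = 2584/41; x' = 175 − 1.2·(1805/41) = 5009/41.

Buyers pay 1805/41; sellers receive 2584/41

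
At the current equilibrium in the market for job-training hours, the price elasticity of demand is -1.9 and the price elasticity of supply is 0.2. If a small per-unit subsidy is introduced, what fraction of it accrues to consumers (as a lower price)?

Consumer share = 2/21

For a small subsidy around the equilibrium, the benefit split depends on the relative slopes, which at a point are proportional to the elasticities.
Buyer share = εs/(εs + |εd|) = 0.2/(0.2 + 1.9) = 2/21; seller share = |εd|/(εs + |εd|) = 19/21.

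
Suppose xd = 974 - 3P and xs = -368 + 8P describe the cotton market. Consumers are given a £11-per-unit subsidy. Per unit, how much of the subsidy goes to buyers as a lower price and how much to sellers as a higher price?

Pre-subsidy: 974 - 3P = -368 + 8P gives P* = 122, x* = 608.
With the rebate, buyers effectively pay Pb = Ps − 11, where Ps is the price sellers receive.
Demand in terms of Ps becomes xd = 974 − 3(Ps − 11) = 1007 - 3Ps. Setting this equal to supply: 1007 - 3Ps = -368 + 8Ps, so Ps = 125.
Buyers pay Pb = 125 − 11 = 114; x' = -368 + 8·125 = 632.
Buyers' price falls by P* − Pb = 122 − 114 = 8; sellers' price rises by Ps − P* = 125 − 122 = 3.

Buyers gain £8 per unit; sellers gain £3 per unit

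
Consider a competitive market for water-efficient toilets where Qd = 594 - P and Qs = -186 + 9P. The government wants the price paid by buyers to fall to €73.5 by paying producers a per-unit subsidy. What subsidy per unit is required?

At a buyer price of 73.5, quantity demanded is 594 − 1·73.5 = 520.5.
Sellers supply 520.5 only when they receive Ps with -186 + 9·Ps = 520.5, i.e. Ps = 78.5.
s = Ps − Pb = 78.5 − 73.5 = 5.

Required subsidy s = €5 per unit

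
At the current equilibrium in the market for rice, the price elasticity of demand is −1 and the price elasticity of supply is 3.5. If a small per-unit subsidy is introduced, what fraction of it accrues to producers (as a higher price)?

Producer share = 2/9

For a small subsidy around the equilibrium, the benefit split depends on the relative slopes, which at a point are proportional to the elasticities.
Buyer share = εs/(εs + |εd|) = 3.5/(3.5 + 1) = 7/9; seller share = |εd|/(εs + |εd|) = 2/9.
So producers capture 2/9 of the subsidy.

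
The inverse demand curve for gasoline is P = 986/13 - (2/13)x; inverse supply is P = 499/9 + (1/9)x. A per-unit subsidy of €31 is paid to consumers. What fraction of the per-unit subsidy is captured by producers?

Pre-subsidy: 986/13 - (2/13)x = 499/9 + (1/9)x gives x* = 77 and P* = 64.
With the rebate, buyers effectively pay Pb = Ps − 31, where Ps is the price sellers receive.
On the curves, Pb = 986/13 - (2/13)x and Ps = 499/9 + (1/9)x; the wedge Ps − Pb = 31 gives 499/9 + (1/9)x − (986/13 - (2/13)x) = 31, so x' = 194.
Then Pb = 986/13 − (2/13)·194 = 46 and Ps = 499/9 + (1/9)·194 = 77.
Buyers' price falls by P* − Pb = 64 − 46 = 18; sellers' price rises by Ps − P* = 77 − 64 = 13.
So producers capture 13/31 = 13/31 of each unit of subsidy.

Producer share = 13/31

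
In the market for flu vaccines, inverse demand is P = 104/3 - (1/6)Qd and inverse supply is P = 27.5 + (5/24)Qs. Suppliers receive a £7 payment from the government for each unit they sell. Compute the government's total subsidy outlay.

Government cost = 2380/9

Pre-subsidy: 104/3 - (1/6)Q = 27.5 + (5/24)Q gives Q* = 172/9 and P* = 850/27.
With the subsidy, sellers receive Ps = Pb + 7 for each unit, where Pb is the price buyers pay.
On the curves, Pb = 104/3 - (1/6)Q and Ps = 27.5 + (5/24)Q; the wedge Ps − Pb = 7 gives 27.5 + (5/24)Q − (104/3 - (1/6)Q) = 7, so Q' = 340/9.
Then Pb = 104/3 − (1/6)·(340/9) = 766/27 and Ps = 27.5 + (5/24)·(340/9) = 955/27.
Government outlay = subsidy × quantity = 7 × 340/9 = 2380/9.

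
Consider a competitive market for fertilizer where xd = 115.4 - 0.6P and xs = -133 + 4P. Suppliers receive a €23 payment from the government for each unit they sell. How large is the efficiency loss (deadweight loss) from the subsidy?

Deadweight loss = €138

Pre-subsidy: 115.4 - 0.6P = -133 + 4P gives P* = 54, x* = 83.
With the subsidy, sellers receive Ps = Pb + 23 for each unit, where Pb is the price buyers pay.
Supply in terms of Pb becomes xs = -133 + 4(Pb + 23) = -41 + 4Pb. Setting this equal to demand: 115.4 - 0.6Pb = -41 + 4Pb, so Pb = 34.
Sellers receive Ps = 34 + 23 = 57; x' = 115.4 − 0.6·34 = 95.
The subsidy expands output by 95 − 83 = 12 past the efficient level; on those units the gap between marginal cost and willingness to pay runs from 0 up to 23.
DWL = ½ × 23 × 12 = 138.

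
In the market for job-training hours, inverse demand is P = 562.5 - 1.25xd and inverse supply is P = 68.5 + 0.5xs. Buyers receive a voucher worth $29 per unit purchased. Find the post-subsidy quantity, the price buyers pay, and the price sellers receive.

x' = 2092/7; buyers pay 2645/14; sellers receive 3051/14

Pre-subsidy: 562.5 - 1.25x = 68.5 + 0.5x gives x* = 1976/7 and P* = 2935/14.
With the rebate, buyers effectively pay Pb = Ps − 29, where Ps is the price sellers receive.
On the curves, Pb = 562.5 - 1.25x and Ps = 68.5 + 0.5x; the wedge Ps − Pb = 29 gives 68.5 + 0.5x − (562.5 - 1.25x) = 29, so x' = 2092/7.
Then Pb = 562.5 − 1.25·(2092/7) = 2645/14 and Ps = 68.5 + 0.5·(2092/7) = 3051/14.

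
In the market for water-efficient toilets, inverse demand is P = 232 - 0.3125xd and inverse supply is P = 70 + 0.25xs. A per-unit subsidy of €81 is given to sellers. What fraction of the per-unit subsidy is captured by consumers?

Consumer share = 5/9

Pre-subsidy: 232 - 0.3125x = 70 + 0.25x gives x* = 288 and P* = 142.
With the subsidy, sellers receive Ps = Pb + 81 for each unit, where Pb is the price buyers pay.
On the curves, Pb = 232 - 0.3125x and Ps = 70 + 0.25x; the wedge Ps − Pb = 81 gives 70 + 0.25x − (232 - 0.3125x) = 81, so x' = 432.
Then Pb = 232 − 0.3125·432 = 97 and Ps = 70 + 0.25·432 = 178.
Buyers' price falls by P* − Pb = 142 − 97 = 45; sellers' price rises by Ps − P* = 178 − 142 = 36.
So consumers capture 45/81 = 5/9 of each unit of subsidy.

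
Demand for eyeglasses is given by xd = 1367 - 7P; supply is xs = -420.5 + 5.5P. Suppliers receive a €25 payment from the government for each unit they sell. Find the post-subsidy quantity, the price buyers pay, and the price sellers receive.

x' = 443; buyers pay €132; sellers receive €157

Pre-subsidy: 1367 - 7P = -420.5 + 5.5P gives P* = 143, x* = 366.
With the subsidy, sellers receive Ps = Pb + 25 for each unit, where Pb is the price buyers pay.
Supply in terms of Pb becomes xs = -420.5 + 5.5(Pb + 25) = -283 + 5.5Pb. Setting this equal to demand: 1367 - 7Pb = -283 + 5.5Pb, so Pb = 132.
Sellers receive Ps = 132 + 25 = 157; x' = 1367 − 7·132 = 443.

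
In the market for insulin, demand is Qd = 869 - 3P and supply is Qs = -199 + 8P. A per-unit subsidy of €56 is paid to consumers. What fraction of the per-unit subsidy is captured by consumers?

Pre-subsidy: 869 - 3P = -199 + 8P gives P* = 1068/11, Q* = 6355/11.
With the rebate, buyers effectively pay Pb = Ps − 56, where Ps is the price sellers receive.
Demand in terms of Ps becomes Qd = 869 − 3(Ps − 56) = 1037 - 3Ps. Setting this equal to supply: 1037 - 3Ps = -199 + 8Ps, so Ps = 1236/11.
Buyers pay Pb = 1236/11 − 56 = 620/11; Q' = -199 + 8·(1236/11) = 7699/11.
Buyers' price falls by P* − Pb = 1068/11 − 620/11 = 448/11; sellers' price rises by Ps − P* = 1236/11 − 1068/11 = 168/11.
So consumers capture (448/11)/56 = 8/11 of each unit of subsidy.

Consumer share = 8/11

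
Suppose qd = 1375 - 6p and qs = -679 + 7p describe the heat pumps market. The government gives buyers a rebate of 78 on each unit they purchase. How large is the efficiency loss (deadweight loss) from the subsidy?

Deadweight loss = 9828

Pre-subsidy: 1375 - 6p = -679 + 7p gives p* = 158, q* = 427.
With the rebate, buyers effectively pay pb = ps − 78, where ps is the price sellers receive.
Demand in terms of ps becomes qd = 1375 − 6(ps − 78) = 1843 - 6ps. Setting this equal to supply: 1843 - 6ps = -679 + 7ps, so ps = 194.
Buyers pay pb = 194 − 78 = 116; q' = -679 + 7·194 = 679.
The subsidy expands output by 679 − 427 = 252 past the efficient level; on those units the gap between marginal cost and willingness to pay runs from 0 up to 78.
DWL = ½ × 78 × 252 = 9828.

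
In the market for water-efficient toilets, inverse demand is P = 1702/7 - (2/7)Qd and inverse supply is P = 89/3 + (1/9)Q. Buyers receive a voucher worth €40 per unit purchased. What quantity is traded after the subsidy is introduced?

Q' = 638.76

Pre-subsidy: 1702/7 - (2/7)Q = 89/3 + (1/9)Q gives Q* = 537.96 and P* = 89.44.
With the rebate, buyers effectively pay Pb = Ps − 40, where Ps is the price sellers receive.
On the curves, Pb = 1702/7 - (2/7)Q and Ps = 89/3 + (1/9)Q; the wedge Ps − Pb = 40 gives 89/3 + (1/9)Q − (1702/7 - (2/7)Q) = 40, so Q' = 638.76.
Then Pb = 1702/7 − (2/7)·638.76 = 60.64 and Ps = 89/3 + (1/9)·638.76 = 100.64.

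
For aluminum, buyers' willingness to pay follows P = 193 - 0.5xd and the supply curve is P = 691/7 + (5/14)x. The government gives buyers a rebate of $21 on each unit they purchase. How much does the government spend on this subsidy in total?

Pre-subsidy: 193 - 0.5x = 691/7 + (5/14)x gives x* = 110 and P* = 138.
With the rebate, buyers effectively pay Pb = Ps − 21, where Ps is the price sellers receive.
On the curves, Pb = 193 - 0.5x and Ps = 691/7 + (5/14)x; the wedge Ps − Pb = 21 gives 691/7 + (5/14)x − (193 - 0.5x) = 21, so x' = 134.5.
Then Pb = 193 − 0.5·134.5 = 125.75 and Ps = 691/7 + (5/14)·134.5 = 146.75.
Government outlay = subsidy × quantity = 21 × 134.5 = 2824.5.

Government cost = $2824.5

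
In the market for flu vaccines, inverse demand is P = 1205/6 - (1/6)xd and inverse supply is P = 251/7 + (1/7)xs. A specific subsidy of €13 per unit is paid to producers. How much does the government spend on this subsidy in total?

Government cost = €7475

Pre-subsidy: 1205/6 - (1/6)x = 251/7 + (1/7)x gives x* = 533 and P* = 112.
With the subsidy, sellers receive Ps = Pb + 13 for each unit, where Pb is the price buyers pay.
On the curves, Pb = 1205/6 - (1/6)x and Ps = 251/7 + (1/7)x; the wedge Ps − Pb = 13 gives 251/7 + (1/7)x − (1205/6 - (1/6)x) = 13, so x' = 575.
Then Pb = 1205/6 − (1/6)·575 = 105 and Ps = 251/7 + (1/7)·575 = 118.
Government outlay = subsidy × quantity = 13 × 575 = 7475.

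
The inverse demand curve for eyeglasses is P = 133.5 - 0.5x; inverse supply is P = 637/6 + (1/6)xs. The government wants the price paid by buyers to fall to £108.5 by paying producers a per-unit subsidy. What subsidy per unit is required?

Required subsidy s = £6 per unit

At a buyer price of 108.5, quantity demanded is 267 − 2·108.5 = 50.
Sellers supply 50 only when they receive Ps = 637/6 + (1/6)·50 = 114.5.
s = Ps − Pb = 114.5 − 108.5 = 6.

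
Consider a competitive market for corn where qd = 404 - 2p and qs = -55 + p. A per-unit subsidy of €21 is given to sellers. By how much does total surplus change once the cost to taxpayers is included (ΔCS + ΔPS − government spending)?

Pre-subsidy: 404 - 2p = -55 + p gives p* = 153, q* = 98.
With the subsidy, sellers receive ps = pb + 21 for each unit, where pb is the price buyers pay.
Supply in terms of pb becomes qs = -55 + 1(pb + 21) = -34 + pb. Setting this equal to demand: 404 - 2pb = -34 + pb, so pb = 146.
Sellers receive ps = 146 + 21 = 167; q' = 404 − 2·146 = 112.
ΔCS = ½(98 + 112)(153 − 146) = 735; ΔPS = ½(98 + 112)(167 − 153) = 1470.
Government spending = 21 × 112 = 2352.
Net change = 735 + 1470 − 2352 = -147. The loss equals the DWL triangle ½·21·14.

Net change in total surplus = -€147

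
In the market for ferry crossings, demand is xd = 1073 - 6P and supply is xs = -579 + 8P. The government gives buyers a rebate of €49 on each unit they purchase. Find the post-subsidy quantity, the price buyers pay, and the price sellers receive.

Pre-subsidy: 1073 - 6P = -579 + 8P gives P* = 118, x* = 365.
With the rebate, buyers effectively pay Pb = Ps − 49, where Ps is the price sellers receive.
Demand in terms of Ps becomes xd = 1073 − 6(Ps − 49) = 1367 - 6Ps. Setting this equal to supply: 1367 - 6Ps = -579 + 8Ps, so Ps = 139.
Buyers pay Pb = 139 − 49 = 90; x' = -579 + 8·139 = 533.

x' = 533; buyers pay €90; sellers receive €139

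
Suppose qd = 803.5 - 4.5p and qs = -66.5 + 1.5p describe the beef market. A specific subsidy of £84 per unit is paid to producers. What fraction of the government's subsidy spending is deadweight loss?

Pre-subsidy: 803.5 - 4.5p = -66.5 + 1.5p gives p* = 145, q* = 151.
With the subsidy, sellers receive ps = pb + 84 for each unit, where pb is the price buyers pay.
Supply in terms of pb becomes qs = -66.5 + 1.5(pb + 84) = 59.5 + 1.5pb. Setting this equal to demand: 803.5 - 4.5pb = 59.5 + 1.5pb, so pb = 124.
Sellers receive ps = 124 + 84 = 208; q' = 803.5 − 4.5·124 = 245.5.
ΔCS = ½(151 + 245.5)(145 − 124) = 4163.25; ΔPS = ½(151 + 245.5)(208 − 145) = 12489.75.
Government spending = 84 × 245.5 = 20622.
DWL = ½ × 84 × (245.5 − 151) = 3969; fraction = 3969 / 20622 = 189/982.

DWL / government spending = 189/982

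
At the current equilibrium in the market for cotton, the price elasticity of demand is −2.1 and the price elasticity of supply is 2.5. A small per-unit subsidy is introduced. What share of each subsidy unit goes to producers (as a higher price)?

Producer share = 21/46

For a small subsidy around the equilibrium, the benefit split depends on the relative slopes, which at a point are proportional to the elasticities.
Buyer share = εs/(εs + |εd|) = 2.5/(2.5 + 2.1) = 25/46; seller share = |εd|/(εs + |εd|) = 21/46.
So producers capture 21/46 of the subsidy.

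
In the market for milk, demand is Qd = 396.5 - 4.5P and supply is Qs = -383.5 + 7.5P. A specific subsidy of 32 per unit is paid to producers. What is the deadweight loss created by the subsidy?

Deadweight loss = 1440

Pre-subsidy: 396.5 - 4.5P = -383.5 + 7.5P gives P* = 65, Q* = 104.
With the subsidy, sellers receive Ps = Pb + 32 for each unit, where Pb is the price buyers pay.
Supply in terms of Pb becomes Qs = -383.5 + 7.5(Pb + 32) = -143.5 + 7.5Pb. Setting this equal to demand: 396.5 - 4.5Pb = -143.5 + 7.5Pb, so Pb = 45.
Sellers receive Ps = 45 + 32 = 77; Q' = 396.5 − 4.5·45 = 194.
The subsidy expands output by 194 − 104 = 90 past the efficient level; on those units the gap between marginal cost and willingness to pay runs from 0 up to 32.
DWL = ½ × 32 × 90 = 1440.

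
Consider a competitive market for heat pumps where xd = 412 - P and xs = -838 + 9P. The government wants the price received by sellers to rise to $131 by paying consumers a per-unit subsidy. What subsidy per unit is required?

At a seller price of 131, quantity supplied is -838 + 9·131 = 341.
Buyers absorb 341 only when they pay Pb with 412 − 1·Pb = 341, i.e. Pb = 71.
s = Ps − Pb = 131 − 71 = 60.

Required subsidy s = $60 per unit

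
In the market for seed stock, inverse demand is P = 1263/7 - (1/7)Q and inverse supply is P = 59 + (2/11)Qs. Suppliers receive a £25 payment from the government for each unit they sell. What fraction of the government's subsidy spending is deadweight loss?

DWL / government spending = 7/82

Pre-subsidy: 1263/7 - (1/7)Q = 59 + (2/11)Q gives Q* = 374 and P* = 127.
With the subsidy, sellers receive Ps = Pb + 25 for each unit, where Pb is the price buyers pay.
On the curves, Pb = 1263/7 - (1/7)Q and Ps = 59 + (2/11)Q; the wedge Ps − Pb = 25 gives 59 + (2/11)Q − (1263/7 - (1/7)Q) = 25, so Q' = 451.
Then Pb = 1263/7 − (1/7)·451 = 116 and Ps = 59 + (2/11)·451 = 141.
ΔCS = ½(374 + 451)(127 − 116) = 4537.5; ΔPS = ½(374 + 451)(141 − 127) = 5775.
Government spending = 25 × 451 = 11275.
DWL = ½ × 25 × (451 − 374) = 962.5; fraction = 962.5 / 11275 = 7/82.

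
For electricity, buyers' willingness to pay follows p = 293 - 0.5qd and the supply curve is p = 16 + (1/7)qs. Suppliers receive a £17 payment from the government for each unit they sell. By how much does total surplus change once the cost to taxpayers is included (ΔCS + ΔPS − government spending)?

Pre-subsidy: 293 - 0.5q = 16 + (1/7)q gives q* = 3878/9 and p* = 698/9.
With the subsidy, sellers receive ps = pb + 17 for each unit, where pb is the price buyers pay.
On the curves, pb = 293 - 0.5q and ps = 16 + (1/7)q; the wedge ps − pb = 17 gives 16 + (1/7)q − (293 - 0.5q) = 17, so q' = 1372/3.
Then pb = 293 − 0.5·(1372/3) = 193/3 and ps = 16 + (1/7)·(1372/3) = 244/3.
ΔCS = ½(3878/9 + 1372/3)(698/9 − 193/3) = 475643/81; ΔPS = ½(3878/9 + 1372/3)(244/3 − 698/9) = 135898/81.
Government spending = 17 × 1372/3 = 23324/3.
Net change = 475643/81 + 135898/81 − 23324/3 = -2023/9. The loss equals the DWL triangle ½·17·238/9.

Net change in total surplus = -2023/9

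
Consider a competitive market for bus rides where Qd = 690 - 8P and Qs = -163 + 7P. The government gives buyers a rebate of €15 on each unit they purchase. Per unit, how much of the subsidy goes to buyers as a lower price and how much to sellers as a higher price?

Buyers gain €7 per unit; sellers gain €8 per unit

Pre-subsidy: 690 - 8P = -163 + 7P gives P* = 853/15, Q* = 3526/15.
With the rebate, buyers effectively pay Pb = Ps − 15, where Ps is the price sellers receive.
Demand in terms of Ps becomes Qd = 690 − 8(Ps − 15) = 810 - 8Ps. Setting this equal to supply: 810 - 8Ps = -163 + 7Ps, so Ps = 973/15.
Buyers pay Pb = 973/15 − 15 = 748/15; Q' = -163 + 7·(973/15) = 4366/15.
Buyers' price falls by P* − Pb = 853/15 − 748/15 = 7; sellers' price rises by Ps − P* = 973/15 − 853/15 = 8.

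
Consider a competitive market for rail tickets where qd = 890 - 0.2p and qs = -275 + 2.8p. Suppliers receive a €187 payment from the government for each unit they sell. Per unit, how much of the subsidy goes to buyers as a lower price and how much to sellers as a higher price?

Pre-subsidy: 890 - 0.2p = -275 + 2.8p gives p* = 1165/3, q* = 2437/3.
With the subsidy, sellers receive ps = pb + 187 for each unit, where pb is the price buyers pay.
Supply in terms of pb becomes qs = -275 + 2.8(pb + 187) = 248.6 + 2.8pb. Setting this equal to demand: 890 - 0.2pb = 248.6 + 2.8pb, so pb = 213.8.
Sellers receive ps = 213.8 + 187 = 400.8; q' = 890 − 0.2·213.8 = 847.24.
Buyers' price falls by p* − pb = 1165/3 − 213.8 = 2618/15; sellers' price rises by ps − p* = 400.8 − 1165/3 = 187/15.

Buyers gain 2618/15 per unit; sellers gain 187/15 per unit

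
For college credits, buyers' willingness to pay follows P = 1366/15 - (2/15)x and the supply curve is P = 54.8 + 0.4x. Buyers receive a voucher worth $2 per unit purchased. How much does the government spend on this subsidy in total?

Government cost = $143.5

Pre-subsidy: 1366/15 - (2/15)x = 54.8 + 0.4x gives x* = 68 and P* = 82.
With the rebate, buyers effectively pay Pb = Ps − 2, where Ps is the price sellers receive.
On the curves, Pb = 1366/15 - (2/15)x and Ps = 54.8 + 0.4x; the wedge Ps − Pb = 2 gives 54.8 + 0.4x − (1366/15 - (2/15)x) = 2, so x' = 71.75.
Then Pb = 1366/15 − (2/15)·71.75 = 81.5 and Ps = 54.8 + 0.4·71.75 = 83.5.
Government outlay = subsidy × quantity = 2 × 71.75 = 143.5.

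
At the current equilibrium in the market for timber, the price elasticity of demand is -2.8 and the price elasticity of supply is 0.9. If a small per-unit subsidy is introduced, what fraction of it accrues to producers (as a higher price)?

For a small subsidy around the equilibrium, the benefit split depends on the relative slopes, which at a point are proportional to the elasticities.
Buyer share = εs/(εs + |εd|) = 0.9/(0.9 + 2.8) = 9/37; seller share = |εd|/(εs + |εd|) = 28/37.
So producers capture 28/37 of the subsidy.

Producer share = 28/37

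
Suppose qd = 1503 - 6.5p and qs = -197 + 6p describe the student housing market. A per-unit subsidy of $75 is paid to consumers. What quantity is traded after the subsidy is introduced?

Pre-subsidy: 1503 - 6.5p = -197 + 6p gives p* = 136, q* = 619.
With the rebate, buyers effectively pay pb = ps − 75, where ps is the price sellers receive.
Demand in terms of ps becomes qd = 1503 − 6.5(ps − 75) = 1990.5 - 6.5ps. Setting this equal to supply: 1990.5 - 6.5ps = -197 + 6ps, so ps = 175.
Buyers pay pb = 175 − 75 = 100; q' = -197 + 6·175 = 853.

q' = 853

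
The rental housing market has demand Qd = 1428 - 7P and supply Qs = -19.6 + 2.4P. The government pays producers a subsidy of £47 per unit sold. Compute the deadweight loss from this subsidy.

Deadweight loss = £1974

Pre-subsidy: 1428 - 7P = -19.6 + 2.4P gives P* = 154, Q* = 350.
With the subsidy, sellers receive Ps = Pb + 47 for each unit, where Pb is the price buyers pay.
Supply in terms of Pb becomes Qs = -19.6 + 2.4(Pb + 47) = 93.2 + 2.4Pb. Setting this equal to demand: 1428 - 7Pb = 93.2 + 2.4Pb, so Pb = 142.
Sellers receive Ps = 142 + 47 = 189; Q' = 1428 − 7·142 = 434.
The subsidy expands output by 434 − 350 = 84 past the efficient level; on those units the gap between marginal cost and willingness to pay runs from 0 up to 47.
DWL = ½ × 47 × 84 = 1974.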